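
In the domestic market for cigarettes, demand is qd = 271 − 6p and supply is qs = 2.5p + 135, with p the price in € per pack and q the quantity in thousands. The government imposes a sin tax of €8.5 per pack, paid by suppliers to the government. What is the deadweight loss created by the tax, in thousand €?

Without the tax, 271 − 6p = 2.5p + 135 gives 8.5p = 136, so p* = €16 and q* = 175.
With the tax collected from suppliers, supply shifts: qs = 2.5(p − 8.5) + 135.
New equilibrium: buyers pay €18.5, suppliers receive €10, q = 160. (Wedge: pb − ps = 8.5.)
Quantity falls by |ΔQ| = |175 − 160| = 15.
DWL = ½ · t · |ΔQ| = ½ · 8.5 · 15 = €63.75.

Deadweight loss = €63.75 thousand.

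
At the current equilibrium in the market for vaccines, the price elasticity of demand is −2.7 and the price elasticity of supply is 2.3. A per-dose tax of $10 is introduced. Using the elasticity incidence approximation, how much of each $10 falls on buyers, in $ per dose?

Buyers bear ≈ $4.6 per dose.

Incidence ratio: buyers' share ≈ εs / (εs + |εd|) = 2.3 / (2.3 + 2.7) = 0.46.
So buyers bear ≈ 0.46 × $10 = $4.6; sellers bear $5.4.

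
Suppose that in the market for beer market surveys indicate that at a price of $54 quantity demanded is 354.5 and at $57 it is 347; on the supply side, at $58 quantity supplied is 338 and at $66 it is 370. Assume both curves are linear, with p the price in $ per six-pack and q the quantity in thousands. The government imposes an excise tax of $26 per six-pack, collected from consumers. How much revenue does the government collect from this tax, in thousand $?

Demand slope: (347 − 354.5)/(57 − 54) = -2.5, so qd = 489.5 − 2.5p.
Supply slope: (370 − 338)/(66 − 58) = 4, so qs = 4p + 106.
Without the tax, 489.5 − 2.5p = 4p + 106 gives 6.5p = 383.5, so p* = $59 and q* = 342.
With the tax collected from consumers, demand (in seller-price terms) shifts: qd = 489.5 − 2.5(p + 26).
New equilibrium: consumers pay $75, sellers receive $49, q = 302. (Wedge: pb − ps = 26.)
Revenue = t · Q = 26 · 302 = $7852.

Tax revenue = $7852 thousand.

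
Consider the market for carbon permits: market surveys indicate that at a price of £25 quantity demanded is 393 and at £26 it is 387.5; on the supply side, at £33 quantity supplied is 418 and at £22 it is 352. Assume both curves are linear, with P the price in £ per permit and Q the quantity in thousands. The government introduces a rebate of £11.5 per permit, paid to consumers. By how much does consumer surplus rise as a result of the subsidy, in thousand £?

Consumer surplus rises by £2391 thousand.

Demand slope: (387.5 − 393)/(26 − 25) = -5.5, so Qd = 530.5 − 5.5P.
Supply slope: (352 − 418)/(22 − 33) = 6, so Qs = 6P + 220.
Before the subsidy: set 530.5 − 5.5P = 6P + 220 → P* = £27, Q* = 382.
With a per-unit subsidy paid to consumers, each effectively pays P − 11.5, so demand becomes Qd = 530.5 − 5.5(P − 11.5).
New equilibrium: consumers pay £21, sellers receive £32.5, Q = 415. (Wedge: Pb − Ps = −11.5.)
ΔCS is the trapezoid between Q = 415 and Q = 382 of height £6: ½ · (382 + 415) · 6 = £2391.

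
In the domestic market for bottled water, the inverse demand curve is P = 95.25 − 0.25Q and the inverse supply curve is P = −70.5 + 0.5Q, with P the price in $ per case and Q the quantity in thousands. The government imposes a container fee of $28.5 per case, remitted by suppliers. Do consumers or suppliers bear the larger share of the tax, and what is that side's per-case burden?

Suppliers bear the larger share: $19 per case.

Inverting to Q(P) form: Qd = 381 − 4P; Qs = 2P + 141.
Before the tax: set 381 − 4P = 2P + 141 → P* = $40, Q* = 221.
With the tax collected from suppliers, supply shifts: Qs = 2(P − 28.5) + 141.
Solving gives Q = 183 with consumers paying $49.5 and suppliers receiving $21 (the $28.5 wedge).
Per-case burden: consumers $9.5, suppliers $19.
Suppliers take the larger share because supply is less price-elastic here (demand slope 4 vs supply slope 2).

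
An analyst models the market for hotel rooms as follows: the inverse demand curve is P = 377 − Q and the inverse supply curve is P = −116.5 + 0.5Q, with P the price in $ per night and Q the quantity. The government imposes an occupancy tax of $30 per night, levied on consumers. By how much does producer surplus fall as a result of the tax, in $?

Rewrite in direct form: Qd = 377 − P and Qs = 2P + 233.
Without the tax, 377 − P = 2P + 233 gives 3P = 144, so P* = $48 and Q* = 329.
With the tax collected from consumers, demand (in seller-price terms) shifts: Qd = 377 − (P + 30).
Solving gives Q = 309 with consumers paying $68 and sellers receiving $38 (the $30 wedge).
ΔPS is the trapezoid between Q = 309 and Q = 329 of height $10: ½ · (329 + 309) · 10 = $3190.

Producer surplus falls by $3190.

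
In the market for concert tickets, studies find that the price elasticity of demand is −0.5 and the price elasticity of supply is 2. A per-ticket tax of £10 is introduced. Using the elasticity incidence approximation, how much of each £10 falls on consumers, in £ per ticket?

Consumers bear ≈ £8 per ticket.

Incidence ratio: consumers' share ≈ εs / (εs + |εd|) = 2 / (2 + 0.5) = 0.8.
So consumers bear ≈ 0.8 × £10 = £8; suppliers bear £2.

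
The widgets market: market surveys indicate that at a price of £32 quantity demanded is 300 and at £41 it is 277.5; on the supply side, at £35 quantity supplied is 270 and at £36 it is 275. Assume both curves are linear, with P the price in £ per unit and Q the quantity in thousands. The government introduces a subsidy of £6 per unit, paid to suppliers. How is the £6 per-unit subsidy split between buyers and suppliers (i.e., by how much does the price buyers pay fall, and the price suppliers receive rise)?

Demand slope: (277.5 − 300)/(41 − 32) = -2.5, so Qd = 380 − 2.5P.
Supply slope: (275 − 270)/(36 − 35) = 5, so Qs = 5P + 95.
Before the subsidy: set 380 − 2.5P = 5P + 95 → P* = £38, Q* = 285.
With a per-unit subsidy paid to suppliers, each receives P + 6 per unit sold, so supply becomes Qs = 5(P + 6) + 95.
New equilibrium: buyers pay £34, suppliers receive £40, Q = 295. (Wedge: Pb − Ps = −6.)
Gain to buyers: £4; to suppliers: £2. (They sum to £6.)

Buyers gain £4 per unit; suppliers gain £2 per unit.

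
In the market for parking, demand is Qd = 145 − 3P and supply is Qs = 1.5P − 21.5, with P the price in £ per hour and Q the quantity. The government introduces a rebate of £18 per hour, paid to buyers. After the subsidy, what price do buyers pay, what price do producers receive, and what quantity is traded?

Buyers pay £31; producers receive £49; quantity = 52.

Without the subsidy, 145 − 3P = 1.5P − 21.5 gives 4.5P = 166.5, so P* = £37 and Q* = 34.
With a per-unit subsidy paid to buyers, each effectively pays P − 18, so demand becomes Qd = 145 − 3(P − 18).
New equilibrium: buyers pay £31, producers receive £49, Q = 52. (Wedge: Pb − Ps = −18.)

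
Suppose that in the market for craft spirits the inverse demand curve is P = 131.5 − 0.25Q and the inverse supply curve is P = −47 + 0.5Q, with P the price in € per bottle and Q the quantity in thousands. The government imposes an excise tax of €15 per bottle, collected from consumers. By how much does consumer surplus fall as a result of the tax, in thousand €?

Consumer surplus falls by €1140 thousand.

Inverting to Q(P) form: Qd = 526 − 4P; Qs = 2P + 94.
Before the tax: set 526 − 4P = 2P + 94 → P* = €72, Q* = 238.
With the tax collected from consumers, demand (in seller-price terms) shifts: Qd = 526 − 4(P + 15).
Solving gives Q = 218 with consumers paying €77 and suppliers receiving €62 (the €15 wedge).
ΔCS is the trapezoid between Q = 218 and Q = 238 of height €5: ½ · (238 + 218) · 5 = €1140.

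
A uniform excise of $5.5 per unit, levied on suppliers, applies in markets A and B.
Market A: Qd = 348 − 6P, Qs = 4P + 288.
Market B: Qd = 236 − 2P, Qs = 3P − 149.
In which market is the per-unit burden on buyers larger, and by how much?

Market A: pre-tax P* = $6, Q* = 312; post-tax Q = 298.8; per-unit burden on buyers = $2.2.
Market B: pre-tax P* = $77, Q* = 82; post-tax Q = 75.4; per-unit burden on buyers = $3.3.
Difference: $2.2 vs $3.3 → market B is larger by $1.1.

Market B, by $1.1.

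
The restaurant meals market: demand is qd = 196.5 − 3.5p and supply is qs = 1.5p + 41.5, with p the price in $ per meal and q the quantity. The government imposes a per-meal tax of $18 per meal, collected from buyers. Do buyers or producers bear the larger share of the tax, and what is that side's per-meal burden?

Before the tax: set 196.5 − 3.5p = 1.5p + 41.5 → p* = $31, q* = 88.
With the tax collected from buyers, demand (in seller-price terms) shifts: qd = 196.5 − 3.5(p + 18).
Solving gives q = 69.1 with buyers paying $36.4 and producers receiving $18.4 (the $18 wedge).
Per-meal burden: buyers $5.4, producers $12.6.
Producers take the larger share because supply is less price-elastic here (demand slope 3.5 vs supply slope 1.5).
The less price-elastic side of the market bears the larger share of a per-unit tax.

Producers bear the larger share: $12.6 per meal.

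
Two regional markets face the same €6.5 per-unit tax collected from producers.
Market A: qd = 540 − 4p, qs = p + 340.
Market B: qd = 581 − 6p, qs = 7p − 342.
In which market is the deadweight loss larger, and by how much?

Market B, by €51.35.

Market A: pre-tax p* = €40, q* = 380; post-tax q = 374.8; deadweight loss = €16.9.
Market B: pre-tax p* = €71, q* = 155; post-tax q = 134; deadweight loss = €68.25.
Difference: €16.9 vs €68.25 → market B is larger by €51.35.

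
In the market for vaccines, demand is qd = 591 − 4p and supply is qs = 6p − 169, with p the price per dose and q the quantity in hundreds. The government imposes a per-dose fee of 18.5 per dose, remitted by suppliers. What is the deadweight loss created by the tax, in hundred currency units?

Without the tax, 591 − 4p = 6p − 169 gives 10p = 760, so p* = 76 and q* = 287.
With the tax collected from suppliers, supply shifts: qs = 6(p − 18.5) − 169.
Solving gives q = 242.6 with buyers paying 87.1 and suppliers receiving 68.6 (the 18.5 wedge).
Quantity falls by |ΔQ| = |287 − 242.6| = 44.4.
DWL = ½ · t · |ΔQ| = ½ · 18.5 · 44.4 = 410.7.

Deadweight loss = 410.7 hundred.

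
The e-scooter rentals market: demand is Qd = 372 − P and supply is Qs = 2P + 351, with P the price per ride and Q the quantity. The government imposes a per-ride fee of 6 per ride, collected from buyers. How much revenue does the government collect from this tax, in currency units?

Before the tax: set 372 − P = 2P + 351 → P* = 7, Q* = 365.
With the tax collected from buyers, demand (in seller-price terms) shifts: Qd = 372 − (P + 6).
New equilibrium: buyers pay 11, producers receive 5, Q = 361. (Wedge: Pb − Ps = 6.)
Revenue = t · Q = 6 · 361 = 2166.

Tax revenue = 2166.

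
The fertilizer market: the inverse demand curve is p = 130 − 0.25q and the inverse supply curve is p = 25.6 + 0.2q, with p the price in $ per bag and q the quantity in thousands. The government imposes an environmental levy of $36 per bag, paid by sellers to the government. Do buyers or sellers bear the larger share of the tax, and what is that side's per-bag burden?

Inverting to q(p) form: qd = 520 − 4p; qs = 5p − 128.
Before the tax: set 520 − 4p = 5p − 128 → p* = $72, q* = 232.
With the tax collected from sellers, supply shifts: qs = 5(p − 36) − 128.
New equilibrium: buyers pay $92, sellers receive $56, q = 152. (Wedge: pb − ps = 36.)
Per-bag burden: buyers $20, sellers $16.
Buyers take the larger share because demand is less price-elastic here (demand slope 4 vs supply slope 5).

Buyers bear the larger share: $20 per bag.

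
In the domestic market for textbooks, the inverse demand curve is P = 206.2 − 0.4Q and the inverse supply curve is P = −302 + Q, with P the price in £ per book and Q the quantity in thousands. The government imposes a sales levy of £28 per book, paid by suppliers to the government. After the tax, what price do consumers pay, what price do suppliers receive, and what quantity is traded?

Inverting to Q(P) form: Qd = 515.5 − 2.5P; Qs = P + 302.
Without the tax, 515.5 − 2.5P = P + 302 gives 3.5P = 213.5, so P* = £61 and Q* = 363.
With the tax collected from suppliers, supply shifts: Qs = (P − 28) + 302.
New equilibrium: consumers pay £69, suppliers receive £41, Q = 343. (Wedge: Pb − Ps = 28.)
The less price-elastic side of the market bears the larger share of a per-unit tax.

Consumers pay £69; suppliers receive £41; quantity = 343.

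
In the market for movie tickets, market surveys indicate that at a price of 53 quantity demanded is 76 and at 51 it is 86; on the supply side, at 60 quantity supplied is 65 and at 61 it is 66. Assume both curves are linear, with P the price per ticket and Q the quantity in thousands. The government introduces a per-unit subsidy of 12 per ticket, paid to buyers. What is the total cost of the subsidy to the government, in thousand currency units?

Government outlay = 852 thousand.

Demand slope: (86 − 76)/(51 − 53) = -5, so Qd = 341 − 5P.
Supply slope: (66 − 65)/(61 − 60) = 1, so Qs = P + 5.
Without the subsidy, 341 − 5P = P + 5 gives 6P = 336, so P* = 56 and Q* = 61.
With a per-unit subsidy paid to buyers, each effectively pays P − 12, so demand becomes Qd = 341 − 5(P − 12).
New equilibrium: buyers pay 54, sellers receive 66, Q = 71. (Wedge: Pb − Ps = −12.)
Outlay = t · Q = 12 · 71 = 852.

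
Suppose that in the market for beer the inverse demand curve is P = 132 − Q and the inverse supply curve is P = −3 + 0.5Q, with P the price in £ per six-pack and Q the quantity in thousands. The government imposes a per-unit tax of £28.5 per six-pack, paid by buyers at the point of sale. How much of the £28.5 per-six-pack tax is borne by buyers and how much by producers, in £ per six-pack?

Inverting to Q(P) form: Qd = 132 − P; Qs = 2P + 6.
Before the tax: set 132 − P = 2P + 6 → P* = £42, Q* = 90.
With the tax collected from buyers, demand (in seller-price terms) shifts: Qd = 132 − (P + 28.5).
New equilibrium: buyers pay £61, producers receive £32.5, Q = 71. (Wedge: Pb − Ps = 28.5.)
Burden on buyers: £19; on producers: £9.5. (They sum to £28.5.)

Buyers bear £19 per six-pack; producers bear £9.5 per six-pack.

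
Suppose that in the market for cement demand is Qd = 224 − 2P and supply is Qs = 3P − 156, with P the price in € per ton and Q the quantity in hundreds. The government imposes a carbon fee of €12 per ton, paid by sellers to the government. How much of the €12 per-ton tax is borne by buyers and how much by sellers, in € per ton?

Before the tax: set 224 − 2P = 3P − 156 → P* = €76, Q* = 72.
With the tax collected from sellers, supply shifts: Qs = 3(P − 12) − 156.
Solving gives Q = 57.6 with buyers paying €83.2 and sellers receiving €71.2 (the €12 wedge).
Burden on buyers: €7.2; on sellers: €4.8. (They sum to €12.)
The less price-elastic side of the market bears the larger share of a per-unit tax.

Buyers bear €7.2 per ton; sellers bear €4.8 per ton.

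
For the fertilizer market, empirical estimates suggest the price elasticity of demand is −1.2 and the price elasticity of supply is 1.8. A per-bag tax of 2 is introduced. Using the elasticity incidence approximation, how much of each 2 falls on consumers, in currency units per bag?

Consumers bear ≈ 1.2 per bag.

Incidence ratio: consumers' share ≈ εs / (εs + |εd|) = 1.8 / (1.8 + 1.2) = 0.6.
So consumers bear ≈ 0.6 × 2 = 1.2; producers bear 0.8.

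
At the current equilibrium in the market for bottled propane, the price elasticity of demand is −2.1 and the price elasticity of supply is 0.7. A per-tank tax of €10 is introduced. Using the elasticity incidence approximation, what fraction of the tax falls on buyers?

Buyers' share ≈ 0.25.

Incidence ratio: buyers' share ≈ εs / (εs + |εd|) = 0.7 / (0.7 + 2.1) = 0.25.
Supply is the less elastic side, so buyers bear the smaller share.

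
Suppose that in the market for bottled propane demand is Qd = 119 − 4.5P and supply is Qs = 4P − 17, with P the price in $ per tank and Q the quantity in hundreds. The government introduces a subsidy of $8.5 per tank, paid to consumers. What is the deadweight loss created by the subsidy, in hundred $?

Deadweight loss = $76.5 hundred.

Without the subsidy, 119 − 4.5P = 4P − 17 gives 8.5P = 136, so P* = $16 and Q* = 47.
With a per-unit subsidy paid to consumers, each effectively pays P − 8.5, so demand becomes Qd = 119 − 4.5(P − 8.5).
New equilibrium: consumers pay $12, sellers receive $20.5, Q = 65. (Wedge: Pb − Ps = −8.5.)
Quantity rises by |ΔQ| = |47 − 65| = 18.
DWL = ½ · t · |ΔQ| = ½ · 8.5 · 18 = $76.5.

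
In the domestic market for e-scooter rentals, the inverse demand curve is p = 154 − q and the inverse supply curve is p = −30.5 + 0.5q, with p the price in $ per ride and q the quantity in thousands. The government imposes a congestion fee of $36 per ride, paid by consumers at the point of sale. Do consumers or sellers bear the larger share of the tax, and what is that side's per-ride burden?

Consumers bear the larger share: $24 per ride.

Rewrite in direct form: qd = 154 − p and qs = 2p + 61.
Without the tax, 154 − p = 2p + 61 gives 3p = 93, so p* = $31 and q* = 123.
With the tax collected from consumers, demand (in seller-price terms) shifts: qd = 154 − (p + 36).
Solving gives q = 99 with consumers paying $55 and sellers receiving $19 (the $36 wedge).
Per-ride burden: consumers $24, sellers $12.
Consumers take the larger share because demand is less price-elastic here (demand slope 1 vs supply slope 2).
The less price-elastic side of the market bears the larger share of a per-unit tax.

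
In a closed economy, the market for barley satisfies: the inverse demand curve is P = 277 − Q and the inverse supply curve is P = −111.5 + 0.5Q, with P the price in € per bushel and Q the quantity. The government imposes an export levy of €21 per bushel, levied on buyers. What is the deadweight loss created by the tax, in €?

Deadweight loss = €147.

Inverting to Q(P) form: Qd = 277 − P; Qs = 2P + 223.
Before the tax: set 277 − P = 2P + 223 → P* = €18, Q* = 259.
With the tax collected from buyers, demand (in seller-price terms) shifts: Qd = 277 − (P + 21).
Solving gives Q = 245 with buyers paying €32 and producers receiving €11 (the €21 wedge).
Quantity falls by |ΔQ| = |259 − 245| = 14.
DWL = ½ · t · |ΔQ| = ½ · 21 · 14 = €147.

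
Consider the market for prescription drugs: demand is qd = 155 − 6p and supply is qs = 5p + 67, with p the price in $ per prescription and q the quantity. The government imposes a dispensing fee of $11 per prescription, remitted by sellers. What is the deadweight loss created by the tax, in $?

Deadweight loss = $165.

Without the tax, 155 − 6p = 5p + 67 gives 11p = 88, so p* = $8 and q* = 107.
With the tax collected from sellers, supply shifts: qs = 5(p − 11) + 67.
Solving gives q = 77 with buyers paying $13 and sellers receiving $2 (the $11 wedge).
Quantity falls by |ΔQ| = |107 − 77| = 30.
DWL = ½ · t · |ΔQ| = ½ · 11 · 30 = $165.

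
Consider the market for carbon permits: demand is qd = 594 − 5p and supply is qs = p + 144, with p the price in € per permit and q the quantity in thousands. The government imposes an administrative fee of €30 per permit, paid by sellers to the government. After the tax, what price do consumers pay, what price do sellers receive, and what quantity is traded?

Before the tax: set 594 − 5p = p + 144 → p* = €75, q* = 219.
With the tax collected from sellers, supply shifts: qs = (p − 30) + 144.
New equilibrium: consumers pay €80, sellers receive €50, q = 194. (Wedge: pb − ps = 30.)
The less price-elastic side of the market bears the larger share of a per-unit tax.

Consumers pay €80; sellers receive €50; quantity = 194.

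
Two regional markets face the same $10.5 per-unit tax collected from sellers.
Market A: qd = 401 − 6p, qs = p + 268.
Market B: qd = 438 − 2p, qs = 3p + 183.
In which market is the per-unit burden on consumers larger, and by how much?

Market B, by $4.8.

Market A: pre-tax p* = $19, q* = 287; post-tax q = 278; per-unit burden on consumers = $1.5.
Market B: pre-tax p* = $51, q* = 336; post-tax q = 323.4; per-unit burden on consumers = $6.3.
Difference: $1.5 vs $6.3 → market B is larger by $4.8.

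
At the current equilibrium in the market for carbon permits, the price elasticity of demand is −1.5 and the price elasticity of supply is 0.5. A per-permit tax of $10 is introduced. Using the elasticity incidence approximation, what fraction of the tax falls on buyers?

Buyers' share ≈ 0.25.

Incidence ratio: buyers' share ≈ εs / (εs + |εd|) = 0.5 / (0.5 + 1.5) = 0.25.
Supply is the less elastic side, so buyers bear the smaller share.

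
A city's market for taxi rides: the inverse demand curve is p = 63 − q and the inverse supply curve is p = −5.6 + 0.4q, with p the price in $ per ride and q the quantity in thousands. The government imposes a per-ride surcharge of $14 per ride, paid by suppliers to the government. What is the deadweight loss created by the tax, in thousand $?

Deadweight loss = $70 thousand.

Inverting to q(p) form: qd = 63 − p; qs = 2.5p + 14.
Before the tax: set 63 − p = 2.5p + 14 → p* = $14, q* = 49.
With the tax collected from suppliers, supply shifts: qs = 2.5(p − 14) + 14.
New equilibrium: consumers pay $24, suppliers receive $10, q = 39. (Wedge: pb − ps = 14.)
Quantity falls by |ΔQ| = |49 − 39| = 10.
DWL = ½ · t · |ΔQ| = ½ · 14 · 10 = $70.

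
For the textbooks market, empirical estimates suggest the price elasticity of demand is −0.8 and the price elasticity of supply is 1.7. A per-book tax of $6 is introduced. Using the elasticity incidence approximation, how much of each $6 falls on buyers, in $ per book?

Incidence ratio: buyers' share ≈ εs / (εs + |εd|) = 1.7 / (1.7 + 0.8) = 0.68.
So buyers bear ≈ 0.68 × $6 = $4.08; producers bear $1.92.

Buyers bear ≈ $4.08 per book.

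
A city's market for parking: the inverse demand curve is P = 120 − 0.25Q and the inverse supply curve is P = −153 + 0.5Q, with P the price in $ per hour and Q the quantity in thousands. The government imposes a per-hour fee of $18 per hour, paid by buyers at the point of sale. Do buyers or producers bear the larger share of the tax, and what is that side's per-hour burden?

Inverting to Q(P) form: Qd = 480 − 4P; Qs = 2P + 306.
Before the tax: set 480 − 4P = 2P + 306 → P* = $29, Q* = 364.
With the tax collected from buyers, demand (in seller-price terms) shifts: Qd = 480 − 4(P + 18).
New equilibrium: buyers pay $35, producers receive $17, Q = 340. (Wedge: Pb − Ps = 18.)
Per-hour burden: buyers $6, producers $12.
Producers take the larger share because supply is less price-elastic here (demand slope 4 vs supply slope 2).

Producers bear the larger share: $12 per hour.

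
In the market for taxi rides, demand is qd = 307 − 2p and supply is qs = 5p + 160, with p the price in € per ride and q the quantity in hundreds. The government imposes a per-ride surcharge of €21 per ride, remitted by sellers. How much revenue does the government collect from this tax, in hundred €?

Tax revenue = €4935 hundred.

Before the tax: set 307 − 2p = 5p + 160 → p* = €21, q* = 265.
With the tax collected from sellers, supply shifts: qs = 5(p − 21) + 160.
Solving gives q = 235 with consumers paying €36 and sellers receiving €15 (the €21 wedge).
Revenue = t · Q = 21 · 235 = €4935.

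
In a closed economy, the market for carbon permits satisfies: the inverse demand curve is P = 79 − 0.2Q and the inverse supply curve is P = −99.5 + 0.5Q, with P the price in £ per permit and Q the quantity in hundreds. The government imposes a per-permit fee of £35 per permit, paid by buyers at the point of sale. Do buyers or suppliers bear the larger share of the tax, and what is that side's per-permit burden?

Inverting to Q(P) form: Qd = 395 − 5P; Qs = 2P + 199.
Without the tax, 395 − 5P = 2P + 199 gives 7P = 196, so P* = £28 and Q* = 255.
With the tax collected from buyers, demand (in seller-price terms) shifts: Qd = 395 − 5(P + 35).
New equilibrium: buyers pay £38, suppliers receive £3, Q = 205. (Wedge: Pb − Ps = 35.)
Per-permit burden: buyers £10, suppliers £25.
Suppliers take the larger share because supply is less price-elastic here (demand slope 5 vs supply slope 2).

Suppliers bear the larger share: £25 per permit.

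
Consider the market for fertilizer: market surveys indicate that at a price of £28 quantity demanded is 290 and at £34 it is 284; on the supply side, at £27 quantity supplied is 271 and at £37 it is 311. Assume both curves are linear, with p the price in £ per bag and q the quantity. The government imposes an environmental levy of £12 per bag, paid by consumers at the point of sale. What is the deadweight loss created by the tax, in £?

Deadweight loss = £57.6.

Demand slope: (284 − 290)/(34 − 28) = -1, so qd = 318 − p.
Supply slope: (311 − 271)/(37 − 27) = 4, so qs = 4p + 163.
Without the tax, 318 − p = 4p + 163 gives 5p = 155, so p* = £31 and q* = 287.
With the tax collected from consumers, demand (in seller-price terms) shifts: qd = 318 − (p + 12).
New equilibrium: consumers pay £40.6, sellers receive £28.6, q = 277.4. (Wedge: pb − ps = 12.)
Quantity falls by |ΔQ| = |287 − 277.4| = 9.6.
DWL = ½ · t · |ΔQ| = ½ · 12 · 9.6 = £57.6.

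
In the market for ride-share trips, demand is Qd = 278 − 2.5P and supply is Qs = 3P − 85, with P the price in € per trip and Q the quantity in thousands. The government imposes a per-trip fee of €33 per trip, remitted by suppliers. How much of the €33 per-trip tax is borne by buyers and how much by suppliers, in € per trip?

Before the tax: set 278 − 2.5P = 3P − 85 → P* = €66, Q* = 113.
With the tax collected from suppliers, supply shifts: Qs = 3(P − 33) − 85.
Solving gives Q = 68 with buyers paying €84 and suppliers receiving €51 (the €33 wedge).
Burden on buyers: €18; on suppliers: €15. (They sum to €33.)
The less price-elastic side of the market bears the larger share of a per-unit tax.

Buyers bear €18 per trip; suppliers bear €15 per trip.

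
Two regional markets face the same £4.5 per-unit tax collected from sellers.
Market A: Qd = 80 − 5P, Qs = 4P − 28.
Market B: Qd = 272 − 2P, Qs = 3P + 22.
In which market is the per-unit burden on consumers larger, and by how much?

Market B, by £0.7.

Market A: pre-tax P* = £12, Q* = 20; post-tax Q = 10; per-unit burden on consumers = £2.
Market B: pre-tax P* = £50, Q* = 172; post-tax Q = 166.6; per-unit burden on consumers = £2.7.
Difference: £2 vs £2.7 → market B is larger by £0.7.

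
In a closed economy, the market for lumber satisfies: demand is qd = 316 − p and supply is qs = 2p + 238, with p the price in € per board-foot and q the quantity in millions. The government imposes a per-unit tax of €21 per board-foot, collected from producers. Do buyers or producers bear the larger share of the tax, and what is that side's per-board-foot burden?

Without the tax, 316 − p = 2p + 238 gives 3p = 78, so p* = €26 and q* = 290.
With the tax collected from producers, supply shifts: qs = 2(p − 21) + 238.
New equilibrium: buyers pay €40, producers receive €19, q = 276. (Wedge: pb − ps = 21.)
Per-board-foot burden: buyers €14, producers €7.
Buyers take the larger share because demand is less price-elastic here (demand slope 1 vs supply slope 2).

Buyers bear the larger share: €14 per board-foot.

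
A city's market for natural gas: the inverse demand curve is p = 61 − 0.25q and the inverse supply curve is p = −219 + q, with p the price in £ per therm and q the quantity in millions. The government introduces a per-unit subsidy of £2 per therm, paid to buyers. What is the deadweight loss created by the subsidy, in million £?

Deadweight loss = £1.6 million.

Rewrite in direct form: qd = 244 − 4p and qs = p + 219.
Without the subsidy, 244 − 4p = p + 219 gives 5p = 25, so p* = £5 and q* = 224.
With a per-unit subsidy paid to buyers, each effectively pays p − 2, so demand becomes qd = 244 − 4(p − 2).
Solving gives q = 225.6 with buyers paying £4.6 and suppliers receiving £6.6 (the £2 wedge).
Quantity rises by |ΔQ| = |224 − 225.6| = 1.6.
DWL = ½ · t · |ΔQ| = ½ · 2 · 1.6 = £1.6.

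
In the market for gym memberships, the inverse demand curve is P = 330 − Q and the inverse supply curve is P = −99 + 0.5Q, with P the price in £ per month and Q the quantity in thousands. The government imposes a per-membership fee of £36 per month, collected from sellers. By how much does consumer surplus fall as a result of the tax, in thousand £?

Consumer surplus falls by £6576 thousand.

Rewrite in direct form: Qd = 330 − P and Qs = 2P + 198.
Before the tax: set 330 − P = 2P + 198 → P* = £44, Q* = 286.
With the tax collected from sellers, supply shifts: Qs = 2(P − 36) + 198.
New equilibrium: buyers pay £68, sellers receive £32, Q = 262. (Wedge: Pb − Ps = 36.)
ΔCS is the trapezoid between Q = 262 and Q = 286 of height £24: ½ · (286 + 262) · 24 = £6576.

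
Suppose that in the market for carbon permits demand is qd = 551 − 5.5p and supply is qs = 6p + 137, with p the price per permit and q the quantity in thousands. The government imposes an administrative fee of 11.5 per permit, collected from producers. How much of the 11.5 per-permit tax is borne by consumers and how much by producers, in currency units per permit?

Consumers bear 6 per permit; producers bear 5.5 per permit.

Before the tax: set 551 − 5.5p = 6p + 137 → p* = 36, q* = 353.
With the tax collected from producers, supply shifts: qs = 6(p − 11.5) + 137.
Solving gives q = 320 with consumers paying 42 and producers receiving 30.5 (the 11.5 wedge).
Burden on consumers: 6; on producers: 5.5. (They sum to 11.5.)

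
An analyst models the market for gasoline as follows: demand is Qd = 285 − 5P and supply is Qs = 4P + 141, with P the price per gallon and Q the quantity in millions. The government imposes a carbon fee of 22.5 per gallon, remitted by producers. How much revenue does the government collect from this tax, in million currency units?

Without the tax, 285 − 5P = 4P + 141 gives 9P = 144, so P* = 16 and Q* = 205.
With the tax collected from producers, supply shifts: Qs = 4(P − 22.5) + 141.
Solving gives Q = 155 with buyers paying 26 and producers receiving 3.5 (the 22.5 wedge).
Revenue = t · Q = 22.5 · 155 = 3487.5.

Tax revenue = 3487.5 million.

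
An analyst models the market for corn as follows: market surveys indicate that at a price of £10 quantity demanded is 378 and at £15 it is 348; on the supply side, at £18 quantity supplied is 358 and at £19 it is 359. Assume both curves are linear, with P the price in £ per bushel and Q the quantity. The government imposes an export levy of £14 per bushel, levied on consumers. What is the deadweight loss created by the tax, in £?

Demand slope: (348 − 378)/(15 − 10) = -6, so Qd = 438 − 6P.
Supply slope: (359 − 358)/(19 − 18) = 1, so Qs = P + 340.
Without the tax, 438 − 6P = P + 340 gives 7P = 98, so P* = £14 and Q* = 354.
With the tax collected from consumers, demand (in seller-price terms) shifts: Qd = 438 − 6(P + 14).
New equilibrium: consumers pay £16, suppliers receive £2, Q = 342. (Wedge: Pb − Ps = 14.)
Quantity falls by |ΔQ| = |354 − 342| = 12.
DWL = ½ · t · |ΔQ| = ½ · 14 · 12 = £84.

Deadweight loss = £84.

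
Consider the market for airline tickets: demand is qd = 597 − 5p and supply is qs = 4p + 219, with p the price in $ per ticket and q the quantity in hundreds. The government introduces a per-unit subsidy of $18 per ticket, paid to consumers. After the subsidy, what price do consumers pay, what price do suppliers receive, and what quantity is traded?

Without the subsidy, 597 − 5p = 4p + 219 gives 9p = 378, so p* = $42 and q* = 387.
With a per-unit subsidy paid to consumers, each effectively pays p − 18, so demand becomes qd = 597 − 5(p − 18).
Solving gives q = 427 with consumers paying $34 and suppliers receiving $52 (the $18 wedge).

Consumers pay $34; suppliers receive $52; quantity = 427.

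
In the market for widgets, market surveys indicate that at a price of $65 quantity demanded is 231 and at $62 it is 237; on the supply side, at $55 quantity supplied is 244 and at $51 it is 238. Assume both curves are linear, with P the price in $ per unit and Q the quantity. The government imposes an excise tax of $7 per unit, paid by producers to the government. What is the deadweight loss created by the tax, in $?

Demand slope: (237 − 231)/(62 − 65) = -2, so Qd = 361 − 2P.
Supply slope: (238 − 244)/(51 − 55) = 1.5, so Qs = 1.5P + 161.5.
Without the tax, 361 − 2P = 1.5P + 161.5 gives 3.5P = 199.5, so P* = $57 and Q* = 247.
With the tax collected from producers, supply shifts: Qs = 1.5(P − 7) + 161.5.
New equilibrium: buyers pay $60, producers receive $53, Q = 241. (Wedge: Pb − Ps = 7.)
Quantity falls by |ΔQ| = |247 − 241| = 6.
DWL = ½ · t · |ΔQ| = ½ · 7 · 6 = $21.

Deadweight loss = $21.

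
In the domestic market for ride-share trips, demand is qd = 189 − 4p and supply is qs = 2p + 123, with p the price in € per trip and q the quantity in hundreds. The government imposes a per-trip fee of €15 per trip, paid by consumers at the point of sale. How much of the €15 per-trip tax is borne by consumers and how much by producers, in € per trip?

Without the tax, 189 − 4p = 2p + 123 gives 6p = 66, so p* = €11 and q* = 145.
With the tax collected from consumers, demand (in seller-price terms) shifts: qd = 189 − 4(p + 15).
New equilibrium: consumers pay €16, producers receive €1, q = 125. (Wedge: pb − ps = 15.)
Burden on consumers: €5; on producers: €10. (They sum to €15.)
The less price-elastic side of the market bears the larger share of a per-unit tax.

Consumers bear €5 per trip; producers bear €10 per trip.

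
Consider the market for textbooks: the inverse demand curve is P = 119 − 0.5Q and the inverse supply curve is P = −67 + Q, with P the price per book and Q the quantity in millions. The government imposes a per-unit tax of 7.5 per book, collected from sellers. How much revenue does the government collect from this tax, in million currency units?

Tax revenue = 892.5 million.

Rewrite in direct form: Qd = 238 − 2P and Qs = P + 67.
Without the tax, 238 − 2P = P + 67 gives 3P = 171, so P* = 57 and Q* = 124.
With the tax collected from sellers, supply shifts: Qs = (P − 7.5) + 67.
New equilibrium: consumers pay 59.5, sellers receive 52, Q = 119. (Wedge: Pb − Ps = 7.5.)
Revenue = t · Q = 7.5 · 119 = 892.5.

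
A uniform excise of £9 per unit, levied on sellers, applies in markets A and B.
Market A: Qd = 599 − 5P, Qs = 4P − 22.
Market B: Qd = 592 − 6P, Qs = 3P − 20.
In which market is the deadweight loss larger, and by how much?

Market A: pre-tax P* = £69, Q* = 254; post-tax Q = 234; deadweight loss = £90.
Market B: pre-tax P* = £68, Q* = 184; post-tax Q = 166; deadweight loss = £81.
Difference: £90 vs £81 → market A is larger by £9.

Market A, by £9.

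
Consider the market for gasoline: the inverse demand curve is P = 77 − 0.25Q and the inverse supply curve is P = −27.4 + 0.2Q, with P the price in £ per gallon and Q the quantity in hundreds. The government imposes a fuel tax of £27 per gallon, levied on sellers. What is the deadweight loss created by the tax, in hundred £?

Deadweight loss = £810 hundred.

Inverting to Q(P) form: Qd = 308 − 4P; Qs = 5P + 137.
Before the tax: set 308 − 4P = 5P + 137 → P* = £19, Q* = 232.
With the tax collected from sellers, supply shifts: Qs = 5(P − 27) + 137.
Solving gives Q = 172 with buyers paying £34 and sellers receiving £7 (the £27 wedge).
Quantity falls by |ΔQ| = |232 − 172| = 60.
DWL = ½ · t · |ΔQ| = ½ · 27 · 60 = £810.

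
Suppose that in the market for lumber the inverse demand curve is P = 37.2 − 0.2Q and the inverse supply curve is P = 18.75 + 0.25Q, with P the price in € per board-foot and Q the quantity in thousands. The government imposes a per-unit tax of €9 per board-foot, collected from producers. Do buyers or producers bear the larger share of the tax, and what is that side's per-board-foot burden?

Producers bear the larger share: €5 per board-foot.

Inverting to Q(P) form: Qd = 186 − 5P; Qs = 4P − 75.
Before the tax: set 186 − 5P = 4P − 75 → P* = €29, Q* = 41.
With the tax collected from producers, supply shifts: Qs = 4(P − 9) − 75.
New equilibrium: buyers pay €33, producers receive €24, Q = 21. (Wedge: Pb − Ps = 9.)
Per-board-foot burden: buyers €4, producers €5.
Producers take the larger share because supply is less price-elastic here (demand slope 5 vs supply slope 4).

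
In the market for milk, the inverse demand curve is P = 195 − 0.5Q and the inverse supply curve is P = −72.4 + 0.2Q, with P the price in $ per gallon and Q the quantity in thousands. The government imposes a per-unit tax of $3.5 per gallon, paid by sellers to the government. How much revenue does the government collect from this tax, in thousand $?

Tax revenue = $1319.5 thousand.

Inverting to Q(P) form: Qd = 390 − 2P; Qs = 5P + 362.
Without the tax, 390 − 2P = 5P + 362 gives 7P = 28, so P* = $4 and Q* = 382.
With the tax collected from sellers, supply shifts: Qs = 5(P − 3.5) + 362.
Solving gives Q = 377 with consumers paying $6.5 and sellers receiving $3 (the $3.5 wedge).
Revenue = t · Q = 3.5 · 377 = $1319.5.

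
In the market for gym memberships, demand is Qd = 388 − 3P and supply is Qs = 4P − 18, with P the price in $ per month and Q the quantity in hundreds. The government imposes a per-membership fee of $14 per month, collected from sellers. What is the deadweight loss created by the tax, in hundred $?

Deadweight loss = $168 hundred.

Before the tax: set 388 − 3P = 4P − 18 → P* = $58, Q* = 214.
With the tax collected from sellers, supply shifts: Qs = 4(P − 14) − 18.
New equilibrium: buyers pay $66, sellers receive $52, Q = 190. (Wedge: Pb − Ps = 14.)
Quantity falls by |ΔQ| = |214 − 190| = 24.
DWL = ½ · t · |ΔQ| = ½ · 14 · 24 = $168.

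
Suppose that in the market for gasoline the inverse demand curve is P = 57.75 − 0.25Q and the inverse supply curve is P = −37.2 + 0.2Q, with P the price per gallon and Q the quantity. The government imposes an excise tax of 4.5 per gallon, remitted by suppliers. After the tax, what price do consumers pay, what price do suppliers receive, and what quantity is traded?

Consumers pay 7.5; suppliers receive 3; quantity = 201.

Rewrite in direct form: Qd = 231 − 4P and Qs = 5P + 186.
Before the tax: set 231 − 4P = 5P + 186 → P* = 5, Q* = 211.
With the tax collected from suppliers, supply shifts: Qs = 5(P − 4.5) + 186.
New equilibrium: consumers pay 7.5, suppliers receive 3, Q = 201. (Wedge: Pb − Ps = 4.5.)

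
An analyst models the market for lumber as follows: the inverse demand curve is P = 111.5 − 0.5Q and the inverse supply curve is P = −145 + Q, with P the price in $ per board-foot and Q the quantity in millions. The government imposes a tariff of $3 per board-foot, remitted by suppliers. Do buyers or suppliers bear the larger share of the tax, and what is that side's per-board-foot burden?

Rewrite in direct form: Qd = 223 − 2P and Qs = P + 145.
Before the tax: set 223 − 2P = P + 145 → P* = $26, Q* = 171.
With the tax collected from suppliers, supply shifts: Qs = (P − 3) + 145.
Solving gives Q = 169 with buyers paying $27 and suppliers receiving $24 (the $3 wedge).
Per-board-foot burden: buyers $1, suppliers $2.
Suppliers take the larger share because supply is less price-elastic here (demand slope 2 vs supply slope 1).

Suppliers bear the larger share: $2 per board-foot.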